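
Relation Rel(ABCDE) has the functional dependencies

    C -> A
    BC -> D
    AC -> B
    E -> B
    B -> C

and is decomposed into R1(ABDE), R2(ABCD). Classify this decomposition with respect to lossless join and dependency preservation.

Lossless test: (ABD)⁺ = {ABCD}, which contains all of one fragment — lossless.
Dependency preservation: every FD's attributes lie within a single fragment, so each can be enforced locally — preserved.

lossless and dependency-preserving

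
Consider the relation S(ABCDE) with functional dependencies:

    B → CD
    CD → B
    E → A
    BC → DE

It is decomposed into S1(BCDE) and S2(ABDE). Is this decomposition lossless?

Common attributes: S1 ∩ S2 = {BDE}.
Closure of {BDE}: B → CD applies, adding C; E → A applies, adding A. So (BDE)⁺ = {ABCDE}.
This closure contains every attribute of S1, so S1 ∩ S2 → S1. The join is lossless.

Yes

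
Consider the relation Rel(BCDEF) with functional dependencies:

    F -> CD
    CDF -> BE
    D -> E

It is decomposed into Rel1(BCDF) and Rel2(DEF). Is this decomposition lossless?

Common attributes: Rel1 ∩ Rel2 = {DF}.
Closure of {DF}: F → CD applies, adding C; CDF → BE applies, adding BE. So (DF)⁺ = {BCDEF}.
This closure contains every attribute of Rel1, so Rel1 ∩ Rel2 → Rel1. The join is lossless.

Yes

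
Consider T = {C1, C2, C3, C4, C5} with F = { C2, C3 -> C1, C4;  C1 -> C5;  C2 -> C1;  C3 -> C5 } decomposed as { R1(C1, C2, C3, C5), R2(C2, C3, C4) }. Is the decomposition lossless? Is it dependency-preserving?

Lossless test: (C2, C3)⁺ = {C1, C2, C3, C4, C5}, which contains all of one fragment — lossless.
Dependency preservation: C2, C3 → C1, C4 is not contained in any single fragment, but the restricted closure of its left-hand side across the fragments still reaches the right-hand side; the remaining FDs each lie inside some fragment. All dependencies are preserved.

lossless and dependency-preserving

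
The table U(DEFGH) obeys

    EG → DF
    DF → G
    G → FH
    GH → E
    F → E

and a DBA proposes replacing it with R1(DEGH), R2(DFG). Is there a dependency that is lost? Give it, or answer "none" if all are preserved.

Check F → E: no single fragment contains all of {EF}, and the restricted closure of {F} across the fragments never reaches {E}.
EG → DF is preserved.
DF → G is preserved.
G → FH is preserved.
GH → E is preserved.

F → E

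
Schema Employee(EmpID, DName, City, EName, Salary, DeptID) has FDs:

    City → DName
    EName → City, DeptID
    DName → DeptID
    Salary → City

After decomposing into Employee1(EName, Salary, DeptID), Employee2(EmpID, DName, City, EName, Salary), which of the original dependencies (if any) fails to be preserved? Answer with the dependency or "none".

Check DName → DeptID: no single fragment contains all of {DName, DeptID}, and the restricted closure of {DName} across the fragments never reaches {DeptID}.
City → DName is preserved.
EName → City, DeptID is preserved.
Salary → City is preserved.

DName → DeptID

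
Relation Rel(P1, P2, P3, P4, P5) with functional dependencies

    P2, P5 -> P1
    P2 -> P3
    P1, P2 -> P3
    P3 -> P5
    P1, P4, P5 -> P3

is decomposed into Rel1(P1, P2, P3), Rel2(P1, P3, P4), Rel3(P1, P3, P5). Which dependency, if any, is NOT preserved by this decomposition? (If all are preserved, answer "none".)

P1, P4, P5 -> P3

Check P1, P4, P5 → P3: no single fragment contains all of {P1, P3, P4, P5}, and the restricted closure of {P1, P4, P5} across the fragments never reaches {P3}.
P2, P5 → P1 is preserved.
P2 → P3 is preserved.
P1, P2 → P3 is preserved.
P3 → P5 is preserved.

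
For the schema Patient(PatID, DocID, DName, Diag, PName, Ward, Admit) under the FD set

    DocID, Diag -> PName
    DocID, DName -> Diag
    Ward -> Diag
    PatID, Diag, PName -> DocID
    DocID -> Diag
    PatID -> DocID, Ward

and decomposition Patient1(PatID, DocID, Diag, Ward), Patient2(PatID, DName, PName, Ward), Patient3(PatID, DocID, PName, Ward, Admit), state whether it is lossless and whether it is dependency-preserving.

lossy but dependency-preserving

Lossless test (chase): Rows 1 and 2 agree on Ward; apply Ward→Diag and equate their Diag entries. Rows 1 and 3 agree on Ward; apply Ward→Diag and equate their Diag entries. Rows 2 and 3 agree on PatID, Diag, PName; apply PatID, Diag, PName→DocID and equate their DocID entries. Rows 1 and 2 agree on DocID, Diag; apply DocID, Diag→PName and equate their PName entries. No row becomes fully distinguished — the join is lossy.
Dependency preservation: DocID, Diag → PName; DocID, DName → Diag; PatID, Diag, PName → DocID are not contained in any single fragment, but the restricted closure of each left-hand side across the fragments still reaches the right-hand side; the remaining FDs each lie inside some fragment. All dependencies are preserved.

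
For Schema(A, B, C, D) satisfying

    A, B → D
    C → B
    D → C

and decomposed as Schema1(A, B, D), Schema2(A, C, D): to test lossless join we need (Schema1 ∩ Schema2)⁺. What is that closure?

Schema1 ∩ Schema2 = {A, D}.
D → C applies, adding C
C → B applies, adding B
Closure: {A, B, C, D}.

A, B, C, D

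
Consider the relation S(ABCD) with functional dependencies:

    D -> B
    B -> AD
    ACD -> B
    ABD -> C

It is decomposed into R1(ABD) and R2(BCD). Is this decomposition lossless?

Yes

Common attributes: R1 ∩ R2 = {BD}.
Closure of {BD}: B → AD applies, adding A; ABD → C applies, adding C. So (BD)⁺ = {ABCD}.
This closure contains every attribute of R1, so R1 ∩ R2 → R1. The join is lossless.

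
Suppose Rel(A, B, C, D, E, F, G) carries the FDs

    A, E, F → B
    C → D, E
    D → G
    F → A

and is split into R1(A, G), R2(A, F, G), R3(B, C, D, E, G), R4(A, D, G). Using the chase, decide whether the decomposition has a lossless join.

No

Chase test. Columns are A, B, C, D, E, F, G; row i has aⱼ where attribute j ∈ Ri, else bᵢⱼ.
Initial tableau (one row per fragment):
  row 1: a1 b12 b13 b14 b15 b16 a7
  row 2: a1 b22 b23 b24 b25 a6 a7
  row 3: b31 a2 a3 a4 a5 b36 a7
  row 4: a1 b42 b43 a4 b45 b46 a7
No row becomes fully distinguished — the join is lossy.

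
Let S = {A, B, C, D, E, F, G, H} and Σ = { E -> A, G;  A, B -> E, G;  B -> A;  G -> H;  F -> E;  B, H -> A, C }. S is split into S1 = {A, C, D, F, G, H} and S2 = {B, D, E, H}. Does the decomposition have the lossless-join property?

No

Common attributes: S1 ∩ S2 = {D, H}.
No dependency enlarges {D, H}, so (D, H)⁺ = {D, H}.
The closure contains neither all of S1 = {A, C, D, F, G, H} nor all of S2 = {B, D, E, H}, so the common attributes are not a superkey of either fragment. The join is lossy.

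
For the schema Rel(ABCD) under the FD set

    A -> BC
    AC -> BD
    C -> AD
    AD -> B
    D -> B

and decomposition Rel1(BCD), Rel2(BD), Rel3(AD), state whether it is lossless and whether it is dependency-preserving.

Lossless test (chase): Rows 1 and 3 agree on D; apply D→B and equate their B entries. No row becomes fully distinguished — the join is lossy.
Dependency preservation: the restricted closure of {A} across the fragments never reaches {BC}, so A → BC cannot be enforced without a join — not preserved.

lossy and not dependency-preserving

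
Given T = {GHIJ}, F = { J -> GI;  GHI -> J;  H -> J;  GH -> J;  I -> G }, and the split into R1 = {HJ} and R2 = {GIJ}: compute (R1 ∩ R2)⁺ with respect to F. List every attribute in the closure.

GIJ

R1 ∩ R2 = {J}.
J → GI applies, adding GI
Closure: {GIJ}.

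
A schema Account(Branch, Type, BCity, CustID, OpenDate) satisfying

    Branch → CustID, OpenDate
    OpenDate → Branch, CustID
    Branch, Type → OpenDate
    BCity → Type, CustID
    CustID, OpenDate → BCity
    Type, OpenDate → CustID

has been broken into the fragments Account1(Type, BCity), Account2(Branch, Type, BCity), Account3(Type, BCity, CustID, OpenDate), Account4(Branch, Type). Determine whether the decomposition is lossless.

No

Chase test. Columns are Branch, Type, BCity, CustID, OpenDate; row i has aⱼ where attribute j ∈ Accounti, else bᵢⱼ.
Initial tableau (one row per fragment):
  row 1: b11 a2 a3 b14 b15
  row 2: a1 a2 a3 b24 b25
  row 3: b31 a2 a3 a4 a5
  row 4: a1 a2 b43 b44 b45
Rows 2 and 4 agree on Branch; apply Branch→CustID, OpenDate and equate their CustID, OpenDate entries.
Rows 1 and 2 agree on BCity; apply BCity→Type, CustID and equate their Type, CustID entries.
Rows 1 and 3 agree on BCity; apply BCity→Type, CustID and equate their Type, CustID entries.
Rows 2 and 4 agree on CustID, OpenDate; apply CustID, OpenDate→BCity and equate their BCity entries.
No row becomes fully distinguished — the join is lossy.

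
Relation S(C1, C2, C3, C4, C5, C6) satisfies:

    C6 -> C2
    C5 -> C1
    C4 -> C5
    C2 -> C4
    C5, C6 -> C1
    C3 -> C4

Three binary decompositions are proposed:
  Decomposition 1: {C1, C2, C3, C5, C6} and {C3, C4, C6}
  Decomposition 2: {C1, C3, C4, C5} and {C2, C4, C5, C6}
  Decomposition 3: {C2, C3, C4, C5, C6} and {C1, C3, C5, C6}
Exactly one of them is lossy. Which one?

Decomposition 1: common = {C3, C6}, closure = {C1, C2, C3, C4, C5, C6} → lossless.
Decomposition 2: common = {C4, C5}, closure = {C1, C4, C5} → lossy.
Decomposition 3: common = {C3, C5, C6}, closure = {C1, C2, C3, C4, C5, C6} → lossless.

Decomposition 2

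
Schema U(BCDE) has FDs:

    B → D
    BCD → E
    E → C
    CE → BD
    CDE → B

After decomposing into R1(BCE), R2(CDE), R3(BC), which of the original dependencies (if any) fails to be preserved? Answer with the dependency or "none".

B → D

Check B → D: no single fragment contains all of {BD}, and the restricted closure of {B} across the fragments never reaches {D}.
BCD → E is preserved.
E → C is preserved.
CE → BD is preserved.
CDE → B is preserved.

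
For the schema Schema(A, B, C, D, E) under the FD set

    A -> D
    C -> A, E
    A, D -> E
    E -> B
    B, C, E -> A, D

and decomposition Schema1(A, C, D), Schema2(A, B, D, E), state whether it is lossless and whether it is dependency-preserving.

lossless and dependency-preserving

Lossless test: (A, D)⁺ = {A, B, D, E}, which contains all of one fragment — lossless.
Dependency preservation: C → A, E; B, C, E → A, D are not contained in any single fragment, but the restricted closure of each left-hand side across the fragments still reaches the right-hand side; the remaining FDs each lie inside some fragment. All dependencies are preserved.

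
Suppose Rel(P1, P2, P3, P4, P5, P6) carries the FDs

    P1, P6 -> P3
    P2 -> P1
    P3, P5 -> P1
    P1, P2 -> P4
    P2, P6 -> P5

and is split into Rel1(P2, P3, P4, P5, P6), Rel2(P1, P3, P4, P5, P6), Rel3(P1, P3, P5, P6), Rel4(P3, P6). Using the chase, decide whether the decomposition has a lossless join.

Chase test. Columns are P1, P2, P3, P4, P5, P6; row i has aⱼ where attribute j ∈ Reli, else bᵢⱼ.
Initial tableau (one row per fragment):
  row 1: b11 a2 a3 a4 a5 a6
  row 2: a1 b22 a3 a4 a5 a6
  row 3: a1 b32 a3 b34 a5 a6
  row 4: b41 b42 a3 b44 b45 a6
Rows 1 and 2 agree on P3, P5; apply P3, P5→P1 and equate their P1 entries.
Row 1 is now all distinguished symbols — the join is lossless.

Yes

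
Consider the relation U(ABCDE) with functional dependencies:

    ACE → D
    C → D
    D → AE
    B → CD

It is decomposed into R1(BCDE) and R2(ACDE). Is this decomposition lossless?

Yes

Common attributes: R1 ∩ R2 = {CDE}.
Closure of {CDE}: D → AE applies, adding A. So (CDE)⁺ = {ACDE}.
This closure contains every attribute of R2, so R1 ∩ R2 → R2. The join is lossless.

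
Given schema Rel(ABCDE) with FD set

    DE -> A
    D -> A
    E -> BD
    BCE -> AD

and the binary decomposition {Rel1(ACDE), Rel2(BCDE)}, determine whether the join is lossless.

Common attributes: Rel1 ∩ Rel2 = {CDE}.
Closure of {CDE}: DE → A applies, adding A; E → BD applies, adding B. So (CDE)⁺ = {ABCDE}.
This closure contains every attribute of Rel1, so Rel1 ∩ Rel2 → Rel1. The join is lossless.

Yes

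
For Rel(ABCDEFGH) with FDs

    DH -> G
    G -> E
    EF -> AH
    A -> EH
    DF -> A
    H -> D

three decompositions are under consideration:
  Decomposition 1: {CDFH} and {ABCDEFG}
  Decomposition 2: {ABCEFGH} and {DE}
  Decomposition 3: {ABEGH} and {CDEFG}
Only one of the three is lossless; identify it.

Decomposition 1: common = {CDF}, closure = {ACDEFGH} → lossless.
Decomposition 2: common = {E}, closure = {E} → lossy.
Decomposition 3: common = {EG}, closure = {EG} → lossy.

Decomposition 1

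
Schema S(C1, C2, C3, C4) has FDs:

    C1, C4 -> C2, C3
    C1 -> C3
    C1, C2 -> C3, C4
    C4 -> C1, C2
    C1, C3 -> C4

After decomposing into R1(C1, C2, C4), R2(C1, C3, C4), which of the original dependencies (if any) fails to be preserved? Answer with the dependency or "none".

none

C1, C4 → C2, C3: restricted closure across fragments reaches C2, C3.
C1 → C3 lies within R2.
C1, C2 → C3, C4: restricted closure across fragments reaches C3, C4.
C4 → C1, C2 lies within R1.
C1, C3 → C4 lies within R2.
Every dependency is enforceable on the fragments, so the decomposition is dependency-preserving.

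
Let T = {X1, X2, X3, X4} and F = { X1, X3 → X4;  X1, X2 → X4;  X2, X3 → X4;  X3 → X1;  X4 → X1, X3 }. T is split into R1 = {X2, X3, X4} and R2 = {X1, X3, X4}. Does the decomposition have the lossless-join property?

Common attributes: R1 ∩ R2 = {X3, X4}.
Closure of {X3, X4}: X3 → X1 applies, adding X1. So (X3, X4)⁺ = {X1, X3, X4}.
This closure contains every attribute of R2, so R1 ∩ R2 → R2. The join is lossless.

Yes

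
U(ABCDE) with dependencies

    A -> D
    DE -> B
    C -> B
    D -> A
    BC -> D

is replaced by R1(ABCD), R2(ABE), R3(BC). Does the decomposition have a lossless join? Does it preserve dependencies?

lossy but dependency-preserving

Lossless test (chase): Rows 1 and 2 agree on A; apply A→D and equate their D entries. Rows 1 and 3 agree on BC; apply BC→D and equate their D entries. Rows 1 and 3 agree on D; apply D→A and equate their A entries. No row becomes fully distinguished — the join is lossy.
Dependency preservation: DE → B is not contained in any single fragment, but the restricted closure of its left-hand side across the fragments still reaches the right-hand side; the remaining FDs each lie inside some fragment. All dependencies are preserved.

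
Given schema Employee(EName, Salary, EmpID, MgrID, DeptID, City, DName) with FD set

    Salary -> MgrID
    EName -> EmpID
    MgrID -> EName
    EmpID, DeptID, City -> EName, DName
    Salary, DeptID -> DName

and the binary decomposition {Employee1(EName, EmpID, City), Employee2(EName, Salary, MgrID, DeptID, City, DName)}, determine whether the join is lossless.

Yes

Common attributes: Employee1 ∩ Employee2 = {EName, City}.
Closure of {EName, City}: EName → EmpID applies, adding EmpID. So (EName, City)⁺ = {EName, EmpID, City}.
This closure contains every attribute of Employee1, so Employee1 ∩ Employee2 → Employee1. The join is lossless.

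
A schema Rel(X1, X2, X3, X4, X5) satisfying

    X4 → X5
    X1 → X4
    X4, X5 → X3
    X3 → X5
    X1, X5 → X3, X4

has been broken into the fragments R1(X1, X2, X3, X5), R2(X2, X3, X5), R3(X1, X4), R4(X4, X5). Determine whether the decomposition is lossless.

Chase test. Columns are X1, X2, X3, X4, X5; row i has aⱼ where attribute j ∈ Ri, else bᵢⱼ.
Initial tableau (one row per fragment):
  row 1: a1 a2 a3 b14 a5
  row 2: b21 a2 a3 b24 a5
  row 3: a1 b32 b33 a4 b35
  row 4: b41 b42 b43 a4 a5
Rows 3 and 4 agree on X4; apply X4→X5 and equate their X5 entries.
Rows 1 and 3 agree on X1; apply X1→X4 and equate their X4 entries.
Rows 1 and 3 agree on X4, X5; apply X4, X5→X3 and equate their X3 entries.
Rows 1 and 4 agree on X4, X5; apply X4, X5→X3 and equate their X3 entries.
Row 1 is now all distinguished symbols — the join is lossless.

Yes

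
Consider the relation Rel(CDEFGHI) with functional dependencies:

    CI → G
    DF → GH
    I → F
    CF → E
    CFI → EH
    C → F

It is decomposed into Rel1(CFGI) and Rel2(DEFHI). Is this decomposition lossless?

Common attributes: Rel1 ∩ Rel2 = {FI}.
No dependency enlarges {FI}, so (FI)⁺ = {FI}.
The closure contains neither all of Rel1 = {CFGI} nor all of Rel2 = {DEFHI}, so the common attributes are not a superkey of either fragment. The join is lossy.

No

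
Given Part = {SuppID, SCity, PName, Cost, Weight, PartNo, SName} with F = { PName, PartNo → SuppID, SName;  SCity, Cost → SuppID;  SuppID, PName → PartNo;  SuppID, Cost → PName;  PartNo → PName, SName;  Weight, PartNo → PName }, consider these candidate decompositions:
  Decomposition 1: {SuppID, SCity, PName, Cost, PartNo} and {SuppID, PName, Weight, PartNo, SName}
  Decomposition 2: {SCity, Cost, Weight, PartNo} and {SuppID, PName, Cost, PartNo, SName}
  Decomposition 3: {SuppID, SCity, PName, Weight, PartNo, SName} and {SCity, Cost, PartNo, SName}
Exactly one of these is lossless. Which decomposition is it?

Decomposition 2

Decomposition 1: common = {SuppID, PName, PartNo}, closure = {SuppID, PName, PartNo, SName} → lossy.
Decomposition 2: common = {Cost, PartNo}, closure = {SuppID, PName, Cost, PartNo, SName} → lossless.
Decomposition 3: common = {SCity, PartNo, SName}, closure = {SuppID, SCity, PName, PartNo, SName} → lossy.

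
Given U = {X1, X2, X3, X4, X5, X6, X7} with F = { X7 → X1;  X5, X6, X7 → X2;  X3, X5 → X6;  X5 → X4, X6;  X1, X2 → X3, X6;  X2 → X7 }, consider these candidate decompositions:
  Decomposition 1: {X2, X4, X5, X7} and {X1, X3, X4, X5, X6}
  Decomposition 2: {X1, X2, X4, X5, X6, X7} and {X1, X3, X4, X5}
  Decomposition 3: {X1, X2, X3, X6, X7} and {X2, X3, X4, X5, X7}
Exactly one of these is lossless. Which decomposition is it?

Decomposition 1: common = {X4, X5}, closure = {X4, X5, X6} → lossy.
Decomposition 2: common = {X1, X4, X5}, closure = {X1, X4, X5, X6} → lossy.
Decomposition 3: common = {X2, X3, X7}, closure = {X1, X2, X3, X6, X7} → lossless.

Decomposition 3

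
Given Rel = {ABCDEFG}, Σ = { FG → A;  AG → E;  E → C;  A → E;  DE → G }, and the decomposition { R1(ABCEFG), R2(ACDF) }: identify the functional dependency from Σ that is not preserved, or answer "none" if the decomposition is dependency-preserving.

DE → G

Check DE → G: no single fragment contains all of {DEG}, and the restricted closure of {DE} across the fragments never reaches {G}.
FG → A is preserved.
AG → E is preserved.
E → C is preserved.
A → E is preserved.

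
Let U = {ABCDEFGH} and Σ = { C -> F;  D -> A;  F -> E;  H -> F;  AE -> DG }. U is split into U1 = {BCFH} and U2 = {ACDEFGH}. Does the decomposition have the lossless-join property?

Common attributes: U1 ∩ U2 = {CFH}.
Closure of {CFH}: F → E applies, adding E. So (CFH)⁺ = {CEFH}.
The closure contains neither all of U1 = {BCFH} nor all of U2 = {ACDEFGH}, so the common attributes are not a superkey of either fragment. The join is lossy.

No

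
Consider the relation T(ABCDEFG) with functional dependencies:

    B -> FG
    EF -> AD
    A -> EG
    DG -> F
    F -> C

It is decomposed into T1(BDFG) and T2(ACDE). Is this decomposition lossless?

Common attributes: T1 ∩ T2 = {D}.
No dependency enlarges {D}, so (D)⁺ = {D}.
The closure contains neither all of T1 = {BDFG} nor all of T2 = {ACDE}, so the common attributes are not a superkey of either fragment. The join is lossy.

No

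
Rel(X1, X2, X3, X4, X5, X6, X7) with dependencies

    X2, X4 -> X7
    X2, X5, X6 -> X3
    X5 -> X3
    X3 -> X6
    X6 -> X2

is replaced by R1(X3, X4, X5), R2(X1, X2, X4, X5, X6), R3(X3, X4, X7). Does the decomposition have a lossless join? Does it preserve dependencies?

lossless but not dependency-preserving

Lossless test (chase): Rows 1 and 2 agree on X5; apply X5→X3 and equate their X3 entries. Rows 1 and 2 agree on X3; apply X3→X6 and equate their X6 entries. Rows 1 and 3 agree on X3; apply X3→X6 and equate their X6 entries. Rows 1 and 2 agree on X6; apply X6→X2 and equate their X2 entries. Rows 1 and 3 agree on X6; apply X6→X2 and equate their X2 entries. Rows 1 and 2 agree on X2, X4; apply X2, X4→X7 and equate their X7 entries. Rows 1 and 3 agree on X2, X4; apply X2, X4→X7 and equate their X7 entries. Row 2 is now all distinguished symbols — the join is lossless.
Dependency preservation: the restricted closure of {X2, X4} across the fragments never reaches {X7}, so X2, X4 → X7 cannot be enforced without a join — not preserved.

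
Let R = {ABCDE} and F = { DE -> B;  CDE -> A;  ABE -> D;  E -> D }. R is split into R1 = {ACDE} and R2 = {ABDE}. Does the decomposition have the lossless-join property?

Common attributes: R1 ∩ R2 = {ADE}.
Closure of {ADE}: DE → B applies, adding B. So (ADE)⁺ = {ABDE}.
This closure contains every attribute of R2, so R1 ∩ R2 → R2. The join is lossless.

Yes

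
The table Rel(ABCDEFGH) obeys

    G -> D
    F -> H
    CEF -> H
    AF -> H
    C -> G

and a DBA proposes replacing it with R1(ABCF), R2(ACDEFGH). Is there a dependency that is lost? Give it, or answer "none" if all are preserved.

G → D lies within R2.
F → H lies within R2.
CEF → H lies within R2.
AF → H lies within R2.
C → G lies within R2.
Every dependency is enforceable on the fragments, so the decomposition is dependency-preserving.

none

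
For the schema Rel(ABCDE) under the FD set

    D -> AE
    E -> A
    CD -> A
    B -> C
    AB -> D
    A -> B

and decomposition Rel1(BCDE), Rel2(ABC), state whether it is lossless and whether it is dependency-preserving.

Lossless test: (BC)⁺ = {BC}, which is a superkey of neither fragment — lossy.
Dependency preservation: the restricted closure of {D} across the fragments never reaches {AE}, so D → AE cannot be enforced without a join — not preserved.

lossy and not dependency-preserving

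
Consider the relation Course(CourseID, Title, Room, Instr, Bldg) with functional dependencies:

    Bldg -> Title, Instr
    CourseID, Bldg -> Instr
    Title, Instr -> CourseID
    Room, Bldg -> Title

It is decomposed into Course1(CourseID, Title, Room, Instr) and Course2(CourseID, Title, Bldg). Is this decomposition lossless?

Common attributes: Course1 ∩ Course2 = {CourseID, Title}.
No dependency enlarges {CourseID, Title}, so (CourseID, Title)⁺ = {CourseID, Title}.
The closure contains neither all of Course1 = {CourseID, Title, Room, Instr} nor all of Course2 = {CourseID, Title, Bldg}, so the common attributes are not a superkey of either fragment. The join is lossy.

No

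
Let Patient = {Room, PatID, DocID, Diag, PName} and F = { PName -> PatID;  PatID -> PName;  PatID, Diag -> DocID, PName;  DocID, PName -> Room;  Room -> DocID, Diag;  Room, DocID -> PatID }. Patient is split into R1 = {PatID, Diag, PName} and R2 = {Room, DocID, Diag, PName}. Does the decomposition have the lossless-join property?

Yes

Common attributes: R1 ∩ R2 = {Diag, PName}.
Closure of {Diag, PName}: PName → PatID applies, adding PatID; PatID, Diag → DocID, PName applies, adding DocID; DocID, PName → Room applies, adding Room. So (Diag, PName)⁺ = {Room, PatID, DocID, Diag, PName}.
This closure contains every attribute of R1, so R1 ∩ R2 → R1. The join is lossless.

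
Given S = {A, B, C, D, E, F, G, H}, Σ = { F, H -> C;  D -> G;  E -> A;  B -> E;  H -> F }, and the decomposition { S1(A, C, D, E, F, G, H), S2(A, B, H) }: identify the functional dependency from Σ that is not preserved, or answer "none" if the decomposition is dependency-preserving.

Check B → E: no single fragment contains all of {B, E}, and the restricted closure of {B} across the fragments never reaches {E}.
F, H → C is preserved.
D → G is preserved.
E → A is preserved.
H → F is preserved.

B -> E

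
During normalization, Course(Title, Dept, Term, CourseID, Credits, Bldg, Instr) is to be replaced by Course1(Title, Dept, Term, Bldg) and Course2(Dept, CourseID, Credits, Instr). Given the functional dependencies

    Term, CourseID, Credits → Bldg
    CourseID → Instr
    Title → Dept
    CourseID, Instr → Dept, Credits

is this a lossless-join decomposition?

No

Common attributes: Course1 ∩ Course2 = {Dept}.
No dependency enlarges {Dept}, so (Dept)⁺ = {Dept}.
The closure contains neither all of Course1 = {Title, Dept, Term, Bldg} nor all of Course2 = {Dept, CourseID, Credits, Instr}, so the common attributes are not a superkey of either fragment. The join is lossy.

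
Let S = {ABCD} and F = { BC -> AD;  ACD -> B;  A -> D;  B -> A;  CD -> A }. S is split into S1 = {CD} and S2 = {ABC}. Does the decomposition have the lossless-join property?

Common attributes: S1 ∩ S2 = {C}.
No dependency enlarges {C}, so (C)⁺ = {C}.
The closure contains neither all of S1 = {CD} nor all of S2 = {ABC}, so the common attributes are not a superkey of either fragment. The join is lossy.

No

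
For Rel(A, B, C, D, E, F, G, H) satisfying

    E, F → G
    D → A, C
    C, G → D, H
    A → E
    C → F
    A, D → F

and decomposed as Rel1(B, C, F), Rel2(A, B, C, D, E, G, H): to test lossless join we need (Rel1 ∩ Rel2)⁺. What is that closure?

B, C, F

Rel1 ∩ Rel2 = {B, C}.
C → F applies, adding F
Closure: {B, C, F}.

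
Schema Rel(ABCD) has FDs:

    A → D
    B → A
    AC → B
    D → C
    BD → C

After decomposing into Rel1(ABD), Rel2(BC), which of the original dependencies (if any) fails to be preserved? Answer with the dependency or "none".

Check D → C: no single fragment contains all of {CD}, and the restricted closure of {D} across the fragments never reaches {C}.
A → D is preserved.
B → A is preserved.
AC → B is preserved.
BD → C is preserved.

D → C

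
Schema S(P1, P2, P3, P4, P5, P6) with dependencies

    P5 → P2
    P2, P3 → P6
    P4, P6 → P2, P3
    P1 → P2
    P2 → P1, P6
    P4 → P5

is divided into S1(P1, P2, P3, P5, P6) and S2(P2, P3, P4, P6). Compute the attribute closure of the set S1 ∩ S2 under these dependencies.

S1 ∩ S2 = {P2, P3, P6}.
P2 → P1, P6 applies, adding P1
Closure: {P1, P2, P3, P6}.

P1, P2, P3, P6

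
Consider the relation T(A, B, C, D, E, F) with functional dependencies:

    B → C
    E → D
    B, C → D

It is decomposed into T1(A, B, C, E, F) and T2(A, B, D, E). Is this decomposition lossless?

Yes

Common attributes: T1 ∩ T2 = {A, B, E}.
Closure of {A, B, E}: B → C applies, adding C; E → D applies, adding D. So (A, B, E)⁺ = {A, B, C, D, E}.
This closure contains every attribute of T2, so T1 ∩ T2 → T2. The join is lossless.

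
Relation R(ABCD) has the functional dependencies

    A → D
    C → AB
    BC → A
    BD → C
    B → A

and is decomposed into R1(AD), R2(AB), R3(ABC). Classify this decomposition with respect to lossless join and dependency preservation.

lossless and dependency-preserving

Lossless test (chase): Rows 1 and 2 agree on A; apply A→D and equate their D entries. Rows 1 and 3 agree on A; apply A→D and equate their D entries. Rows 2 and 3 agree on BD; apply BD→C and equate their C entries. Row 2 is now all distinguished symbols — the join is lossless.
Dependency preservation: BD → C is not contained in any single fragment, but the restricted closure of its left-hand side across the fragments still reaches the right-hand side; the remaining FDs each lie inside some fragment. All dependencies are preserved.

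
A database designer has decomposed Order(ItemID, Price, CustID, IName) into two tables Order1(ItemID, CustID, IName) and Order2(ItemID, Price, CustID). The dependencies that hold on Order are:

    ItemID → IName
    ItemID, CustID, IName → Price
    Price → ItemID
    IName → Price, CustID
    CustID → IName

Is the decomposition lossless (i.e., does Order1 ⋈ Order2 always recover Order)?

Yes

Common attributes: Order1 ∩ Order2 = {ItemID, CustID}.
Closure of {ItemID, CustID}: ItemID → IName applies, adding IName; ItemID, CustID, IName → Price applies, adding Price. So (ItemID, CustID)⁺ = {ItemID, Price, CustID, IName}.
This closure contains every attribute of Order1, so Order1 ∩ Order2 → Order1. The join is lossless.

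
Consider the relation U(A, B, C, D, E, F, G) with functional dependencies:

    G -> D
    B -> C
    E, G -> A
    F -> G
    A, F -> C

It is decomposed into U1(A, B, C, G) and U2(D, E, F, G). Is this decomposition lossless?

No

Common attributes: U1 ∩ U2 = {G}.
Closure of {G}: G → D applies, adding D. So (G)⁺ = {D, G}.
The closure contains neither all of U1 = {A, B, C, G} nor all of U2 = {D, E, F, G}, so the common attributes are not a superkey of either fragment. The join is lossy.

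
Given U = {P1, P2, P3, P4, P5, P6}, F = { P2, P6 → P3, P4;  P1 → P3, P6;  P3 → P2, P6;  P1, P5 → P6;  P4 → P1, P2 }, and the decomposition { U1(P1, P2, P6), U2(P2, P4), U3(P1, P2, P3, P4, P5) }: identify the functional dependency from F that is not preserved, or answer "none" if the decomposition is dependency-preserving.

P2, P6 → P3, P4: restricted closure across fragments reaches P3, P4.
P1 → P3, P6: restricted closure across fragments reaches P3, P6.
P3 → P2, P6: restricted closure across fragments reaches P2, P6.
P1, P5 → P6: restricted closure across fragments reaches P6.
P4 → P1, P2 lies within U3.
Every dependency is enforceable on the fragments, so the decomposition is dependency-preserving.

none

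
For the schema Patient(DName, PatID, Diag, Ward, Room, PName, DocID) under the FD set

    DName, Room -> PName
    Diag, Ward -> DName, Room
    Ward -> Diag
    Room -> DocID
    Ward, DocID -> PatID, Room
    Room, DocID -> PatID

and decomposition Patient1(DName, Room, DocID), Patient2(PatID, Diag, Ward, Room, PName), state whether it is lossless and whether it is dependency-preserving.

Lossless test: (Room)⁺ = {PatID, Room, DocID}, which is a superkey of neither fragment — lossy.
Dependency preservation: the restricted closure of {DName, Room} across the fragments never reaches {PName}, so DName, Room → PName cannot be enforced without a join — not preserved.

lossy and not dependency-preserving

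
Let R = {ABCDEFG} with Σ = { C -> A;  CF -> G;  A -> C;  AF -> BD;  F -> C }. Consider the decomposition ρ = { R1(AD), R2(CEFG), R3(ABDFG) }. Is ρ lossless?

Yes

Chase test. Columns are ABCDEFG; row i has aⱼ where attribute j ∈ Ri, else bᵢⱼ.
Initial tableau (one row per fragment):
  row 1: a1 b12 b13 a4 b15 b16 b17
  row 2: b21 b22 a3 b24 a5 a6 a7
  row 3: a1 a2 b33 a4 b35 a6 a7
Rows 1 and 3 agree on A; apply A→C and equate their C entries.
Rows 2 and 3 agree on F; apply F→C and equate their C entries.
Rows 1 and 2 agree on C; apply C→A and equate their A entries.
Rows 2 and 3 agree on AF; apply AF→BD and equate their BD entries.
Row 2 is now all distinguished symbols — the join is lossless.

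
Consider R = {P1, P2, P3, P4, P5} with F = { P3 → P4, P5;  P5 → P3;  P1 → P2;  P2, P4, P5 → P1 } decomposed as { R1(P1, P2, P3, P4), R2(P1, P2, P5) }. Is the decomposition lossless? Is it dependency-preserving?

lossy and not dependency-preserving

Lossless test: (P1, P2)⁺ = {P1, P2}, which is a superkey of neither fragment — lossy.
Dependency preservation: the restricted closure of {P3} across the fragments never reaches {P4, P5}, so P3 → P4, P5 cannot be enforced without a join — not preserved.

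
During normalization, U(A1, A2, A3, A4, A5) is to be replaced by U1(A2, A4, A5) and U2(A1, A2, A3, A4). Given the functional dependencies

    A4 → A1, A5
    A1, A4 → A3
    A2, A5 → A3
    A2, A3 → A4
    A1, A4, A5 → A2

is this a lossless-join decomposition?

Common attributes: U1 ∩ U2 = {A2, A4}.
Closure of {A2, A4}: A4 → A1, A5 applies, adding A1, A5; A1, A4 → A3 applies, adding A3. So (A2, A4)⁺ = {A1, A2, A3, A4, A5}.
This closure contains every attribute of U1, so U1 ∩ U2 → U1. The join is lossless.

Yes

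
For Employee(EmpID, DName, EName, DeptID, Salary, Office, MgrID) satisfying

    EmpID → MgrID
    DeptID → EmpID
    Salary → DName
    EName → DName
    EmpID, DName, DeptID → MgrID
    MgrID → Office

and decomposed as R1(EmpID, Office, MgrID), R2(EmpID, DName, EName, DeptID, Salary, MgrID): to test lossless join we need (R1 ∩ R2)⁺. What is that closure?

EmpID, Office, MgrID

R1 ∩ R2 = {EmpID, MgrID}.
MgrID → Office applies, adding Office
Closure: {EmpID, Office, MgrID}.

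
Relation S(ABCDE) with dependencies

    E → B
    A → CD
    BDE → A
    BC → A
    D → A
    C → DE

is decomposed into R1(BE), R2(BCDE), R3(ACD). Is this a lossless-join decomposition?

Chase test. Columns are ABCDE; row i has aⱼ where attribute j ∈ Ri, else bᵢⱼ.
Initial tableau (one row per fragment):
  row 1: b11 a2 b13 b14 a5
  row 2: b21 a2 a3 a4 a5
  row 3: a1 b32 a3 a4 b35
Rows 2 and 3 agree on D; apply D→A and equate their A entries.
Rows 2 and 3 agree on C; apply C→DE and equate their DE entries.
Rows 1 and 3 agree on E; apply E→B and equate their B entries.
Row 2 is now all distinguished symbols — the join is lossless.

Yes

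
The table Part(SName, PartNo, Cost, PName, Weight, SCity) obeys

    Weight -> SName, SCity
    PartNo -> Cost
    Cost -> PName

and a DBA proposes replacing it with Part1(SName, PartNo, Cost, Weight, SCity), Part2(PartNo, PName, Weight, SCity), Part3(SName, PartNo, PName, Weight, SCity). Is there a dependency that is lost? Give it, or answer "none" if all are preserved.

Cost -> PName

Check Cost → PName: no single fragment contains all of {Cost, PName}, and the restricted closure of {Cost} across the fragments never reaches {PName}.
Weight → SName, SCity is preserved.
PartNo → Cost is preserved.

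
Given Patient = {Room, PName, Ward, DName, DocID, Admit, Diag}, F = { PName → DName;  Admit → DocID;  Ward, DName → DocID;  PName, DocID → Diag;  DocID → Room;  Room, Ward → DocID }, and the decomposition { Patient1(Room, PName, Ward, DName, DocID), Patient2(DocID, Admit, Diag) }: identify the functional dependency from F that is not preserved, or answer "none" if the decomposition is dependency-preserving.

Check PName, DocID → Diag: no single fragment contains all of {PName, DocID, Diag}, and the restricted closure of {PName, DocID} across the fragments never reaches {Diag}.
PName → DName is preserved.
Admit → DocID is preserved.
Ward, DName → DocID is preserved.
DocID → Room is preserved.
Room, Ward → DocID is preserved.

PName, DocID → Diag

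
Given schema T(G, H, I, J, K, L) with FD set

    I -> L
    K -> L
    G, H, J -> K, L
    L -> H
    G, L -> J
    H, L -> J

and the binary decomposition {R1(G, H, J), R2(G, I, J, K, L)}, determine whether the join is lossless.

Common attributes: R1 ∩ R2 = {G, J}.
No dependency enlarges {G, J}, so (G, J)⁺ = {G, J}.
The closure contains neither all of R1 = {G, H, J} nor all of R2 = {G, I, J, K, L}, so the common attributes are not a superkey of either fragment. The join is lossy.

No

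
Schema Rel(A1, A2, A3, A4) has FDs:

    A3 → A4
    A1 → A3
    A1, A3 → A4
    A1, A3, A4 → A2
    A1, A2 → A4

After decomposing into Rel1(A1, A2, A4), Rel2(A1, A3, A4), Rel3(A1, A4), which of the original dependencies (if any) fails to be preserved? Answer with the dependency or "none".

A3 → A4 lies within Rel2.
A1 → A3 lies within Rel2.
A1, A3 → A4 lies within Rel2.
A1, A3, A4 → A2: restricted closure across fragments reaches A2.
A1, A2 → A4 lies within Rel1.
Every dependency is enforceable on the fragments, so the decomposition is dependency-preserving.

none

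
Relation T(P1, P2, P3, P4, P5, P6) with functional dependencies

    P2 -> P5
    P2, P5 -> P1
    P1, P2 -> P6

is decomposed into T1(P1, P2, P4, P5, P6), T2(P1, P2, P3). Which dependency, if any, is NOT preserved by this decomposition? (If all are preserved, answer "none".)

none

P2 → P5 lies within T1.
P2, P5 → P1 lies within T1.
P1, P2 → P6 lies within T1.
Every dependency is enforceable on the fragments, so the decomposition is dependency-preserving.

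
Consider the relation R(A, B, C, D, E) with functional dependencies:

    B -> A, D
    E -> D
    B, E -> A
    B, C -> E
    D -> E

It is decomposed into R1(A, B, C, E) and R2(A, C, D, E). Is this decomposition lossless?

Yes

Common attributes: R1 ∩ R2 = {A, C, E}.
Closure of {A, C, E}: E → D applies, adding D. So (A, C, E)⁺ = {A, C, D, E}.
This closure contains every attribute of R2, so R1 ∩ R2 → R2. The join is lossless.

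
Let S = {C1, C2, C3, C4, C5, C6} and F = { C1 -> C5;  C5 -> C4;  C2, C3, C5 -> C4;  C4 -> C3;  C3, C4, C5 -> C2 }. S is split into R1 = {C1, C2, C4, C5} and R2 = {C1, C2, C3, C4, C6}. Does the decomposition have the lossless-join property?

Yes

Common attributes: R1 ∩ R2 = {C1, C2, C4}.
Closure of {C1, C2, C4}: C1 → C5 applies, adding C5; C4 → C3 applies, adding C3. So (C1, C2, C4)⁺ = {C1, C2, C3, C4, C5}.
This closure contains every attribute of R1, so R1 ∩ R2 → R1. The join is lossless.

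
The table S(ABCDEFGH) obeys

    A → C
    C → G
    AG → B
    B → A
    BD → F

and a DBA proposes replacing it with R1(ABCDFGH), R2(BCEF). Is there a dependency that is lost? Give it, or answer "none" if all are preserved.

A → C lies within R1.
C → G lies within R1.
AG → B lies within R1.
B → A lies within R1.
BD → F lies within R1.
Every dependency is enforceable on the fragments, so the decomposition is dependency-preserving.

none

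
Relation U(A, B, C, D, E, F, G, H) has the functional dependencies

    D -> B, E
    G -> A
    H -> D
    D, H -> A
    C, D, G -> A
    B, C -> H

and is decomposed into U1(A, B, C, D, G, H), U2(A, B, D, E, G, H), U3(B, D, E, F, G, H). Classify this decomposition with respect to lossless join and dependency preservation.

lossy but dependency-preserving

Lossless test (chase): Rows 1 and 2 agree on D; apply D→B, E and equate their B, E entries. Rows 1 and 3 agree on G; apply G→A and equate their A entries. No row becomes fully distinguished — the join is lossy.
Dependency preservation: every FD's attributes lie within a single fragment, so each can be enforced locally — preserved.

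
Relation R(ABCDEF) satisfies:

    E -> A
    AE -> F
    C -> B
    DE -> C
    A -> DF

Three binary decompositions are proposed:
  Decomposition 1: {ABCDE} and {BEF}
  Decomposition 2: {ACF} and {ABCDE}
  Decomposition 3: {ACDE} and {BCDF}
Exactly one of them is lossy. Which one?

Decomposition 1: common = {BE}, closure = {ABCDEF} → lossless.
Decomposition 2: common = {AC}, closure = {ABCDF} → lossless.
Decomposition 3: common = {CD}, closure = {BCD} → lossy.

Decomposition 3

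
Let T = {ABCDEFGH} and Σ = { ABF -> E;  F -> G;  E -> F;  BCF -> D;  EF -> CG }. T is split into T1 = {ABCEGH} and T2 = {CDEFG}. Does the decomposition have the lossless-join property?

No

Common attributes: T1 ∩ T2 = {CEG}.
Closure of {CEG}: E → F applies, adding F. So (CEG)⁺ = {CEFG}.
The closure contains neither all of T1 = {ABCEGH} nor all of T2 = {CDEFG}, so the common attributes are not a superkey of either fragment. The join is lossy.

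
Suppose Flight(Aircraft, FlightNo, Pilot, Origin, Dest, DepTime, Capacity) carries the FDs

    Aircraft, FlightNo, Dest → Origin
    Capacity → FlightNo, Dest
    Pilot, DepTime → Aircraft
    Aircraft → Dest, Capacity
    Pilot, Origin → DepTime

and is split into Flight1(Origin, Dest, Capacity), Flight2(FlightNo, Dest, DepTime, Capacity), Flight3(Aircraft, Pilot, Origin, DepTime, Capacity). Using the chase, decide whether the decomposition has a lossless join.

Yes

Chase test. Columns are Aircraft, FlightNo, Pilot, Origin, Dest, DepTime, Capacity; row i has aⱼ where attribute j ∈ Flighti, else bᵢⱼ.
Initial tableau (one row per fragment):
  row 1: b11 b12 b13 a4 a5 b16 a7
  row 2: b21 a2 b23 b24 a5 a6 a7
  row 3: a1 b32 a3 a4 b35 a6 a7
Rows 1 and 2 agree on Capacity; apply Capacity→FlightNo, Dest and equate their FlightNo, Dest entries.
Rows 1 and 3 agree on Capacity; apply Capacity→FlightNo, Dest and equate their FlightNo, Dest entries.
Row 3 is now all distinguished symbols — the join is lossless.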